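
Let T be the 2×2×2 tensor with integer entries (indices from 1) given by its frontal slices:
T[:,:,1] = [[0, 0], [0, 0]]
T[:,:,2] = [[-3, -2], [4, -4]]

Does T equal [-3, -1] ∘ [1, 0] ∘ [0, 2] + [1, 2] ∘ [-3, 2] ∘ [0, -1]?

Reconstruct entrywise from the claimed factors. For example, T[2,2,1] = 0 and Σₗ aₗ[2]bₗ[2]cₗ[1] = (-1)·(0)·(0) + (2)·(2)·(0) = 0; checking all 8 entries, every one matches. The claim holds.

Yes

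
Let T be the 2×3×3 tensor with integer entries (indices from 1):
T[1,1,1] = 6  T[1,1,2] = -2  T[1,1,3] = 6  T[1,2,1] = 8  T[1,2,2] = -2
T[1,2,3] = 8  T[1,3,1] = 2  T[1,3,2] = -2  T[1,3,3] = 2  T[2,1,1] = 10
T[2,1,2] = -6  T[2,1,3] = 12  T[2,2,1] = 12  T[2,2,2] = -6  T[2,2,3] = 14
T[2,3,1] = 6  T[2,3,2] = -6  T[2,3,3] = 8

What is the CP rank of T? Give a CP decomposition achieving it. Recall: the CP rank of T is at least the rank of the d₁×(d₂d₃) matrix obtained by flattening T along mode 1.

rank(T) = 3

Lower bound: the mode-3 unfolding of T (rows indexed by k, columns by (i,j) = (1,1), (1,2), (1,3), (2,1), (2,2), (2,3)) is [[6, 8, 2, 10, 12, 6], [-2, -2, -2, -6, -6, -6], [6, 8, 2, 12, 14, 8]].
There the 3×3 minor on rows k ∈ {1, 2, 3}, columns (i,j) ∈ {(1,1), (1,2), (2,1)} is det [[6, 8, 10], [-2, -2, -6], [6, 8, 12]] = 8 ≠ 0, so this unfolding has rank ≥ 3; CP rank is at least every unfolding rank, so rank(T) ≥ 3. (Unfolding ranks only ever bound the CP rank from below — rank(T) can be strictly larger than all of them — so the matching upper bound has to come from an explicit 3-term decomposition.)
Upper bound: T is a sum of 3 rank-1 terms, T = (0, 1) ⊗ (1, 1, 1) ⊗ (0, -2, 2) + (1, 1) ⊗ (1, 2, -1) ⊗ (2, 0, 2) + (1, 2) ⊗ (1, 1, 1) ⊗ (4, -2, 4) (written with every a and b primitive with positive leading entry and the scale carried by c; CP decompositions are not unique, and this one is verified by expanding entrywise), so rank(T) ≤ 3.
These bounds meet, so rank(T) = 3.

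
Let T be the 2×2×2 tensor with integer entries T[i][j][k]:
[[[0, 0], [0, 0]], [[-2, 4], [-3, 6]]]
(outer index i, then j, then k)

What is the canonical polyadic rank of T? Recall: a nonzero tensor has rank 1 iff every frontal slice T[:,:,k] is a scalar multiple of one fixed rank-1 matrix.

Lower bound: T ≠ 0 (e.g. T[1,0,0] = -2), so rank(T) ≥ 1.
Upper bound: the mode-1 fibre T[:,0,0] = [0, -2] gives a = [0, 1] (primitive direction); the mode-2 fibre T[1,:,0] = [-2, -3] gives b = [2, 3]; then c[k] = T[1,0,k] / (a[1]·b[0]) = [-2, 4] / 2 = [-1, 2].
Expanding [0, 1] ⊗ [2, 3] ⊗ [-1, 2] reproduces all 8 entries of T, so T = [0, 1] ⊗ [2, 3] ⊗ [-1, 2] and rank(T) ≤ 1.
These bounds meet, so rank(T) = 1.

1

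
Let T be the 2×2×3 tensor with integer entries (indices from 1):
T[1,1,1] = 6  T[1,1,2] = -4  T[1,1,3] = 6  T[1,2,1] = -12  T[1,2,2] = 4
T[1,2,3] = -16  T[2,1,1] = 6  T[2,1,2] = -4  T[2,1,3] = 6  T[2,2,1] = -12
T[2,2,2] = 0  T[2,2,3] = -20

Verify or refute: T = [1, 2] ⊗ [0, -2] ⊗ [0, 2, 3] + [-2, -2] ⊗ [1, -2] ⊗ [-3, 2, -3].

No

Reconstruct entry (1,2,3) from the claimed factors: Σₗ aₗ[1]bₗ[2]cₗ[3] = (1)·(-2)·(3) + (-2)·(-2)·(-3) = -18, but T[1,2,3] = -16. The claim is false.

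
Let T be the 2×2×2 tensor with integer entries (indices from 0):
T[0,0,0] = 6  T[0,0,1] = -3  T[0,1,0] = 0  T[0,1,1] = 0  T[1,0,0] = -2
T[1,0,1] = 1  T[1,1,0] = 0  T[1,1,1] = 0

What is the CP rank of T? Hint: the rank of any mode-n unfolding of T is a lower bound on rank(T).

Lower bound: T ≠ 0 (e.g. T[0,0,0] = 6), so rank(T) ≥ 1.
Upper bound: if T = a ⊗ b ⊗ c then every fibre of T is a multiple of the corresponding factor, so read the factors off the fibres through the nonzero entry T[0,0,0] = 6.
The mode-1 fibre T[:,0,0] = [6, -2] gives a = [3, -1] (primitive direction); the mode-2 fibre T[0,:,0] = [6, 0] gives b = [1, 0]; then c[k] = T[0,0,k] / (a[0]·b[0]) = [6, -3] / 3 = [2, -1].
Expanding [3, -1] ⊗ [1, 0] ⊗ [2, -1] reproduces all 8 entries of T, so T = [3, -1] ⊗ [1, 0] ⊗ [2, -1] and rank(T) ≤ 1.
These bounds meet, so rank(T) = 1.
Check entry T[1,0,0] = -2: (-1)·(1)·(2) = -2.

1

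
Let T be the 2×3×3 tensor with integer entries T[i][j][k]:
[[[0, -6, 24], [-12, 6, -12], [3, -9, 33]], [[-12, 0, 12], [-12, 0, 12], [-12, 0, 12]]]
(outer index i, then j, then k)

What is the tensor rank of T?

2

Lower bound: the mode-3 unfolding of T (rows indexed by k, columns by (i,j) = (0,0), (0,1), (0,2), (1,0), (1,1), (1,2)) is [[0, -12, 3, -12, -12, -12], [-6, 6, -9, 0, 0, 0], [24, -12, 33, 12, 12, 12]].
There the 2×2 minor on rows k ∈ {0, 1}, columns (i,j) ∈ {(0,0), (0,1)} is det [[0, -12], [-6, 6]] = -72 ≠ 0, so this unfolding has rank ≥ 2; CP rank is at least every unfolding rank, so rank(T) ≥ 2. (This is only a lower bound: in general the CP rank may exceed every unfolding rank, so we still need to exhibit 2 rank-1 terms summing to T.)
Upper bound — finding two terms. Write S_k = T[:,:,k] for the frontal slices: S₀ = [[0, -12, 3], [-12, -12, -12]], S₁ = [[-6, 6, -9], [0, 0, 0]], S₂ = [[24, -12, 33], [12, 12, 12]].
If T = a₁ ⊗ b₁ ⊗ c₁ + a₂ ⊗ b₂ ⊗ c₂ then each S_k = c₁[k]·a₁b₁ᵀ + c₂[k]·a₂b₂ᵀ. S₀ and S₁ are linearly independent, so a₁b₁ᵀ and a₂b₂ᵀ must span the same plane of matrices: they are the rank-1 matrices of the form x·S₀ + y·S₁.
The 2×2 minor of x·S₀ + y·S₁ on rows {0,1}, columns {0,1} is −144·x² + 144·xy = (-144)·(x − y)(x), vanishing at (x:y) = (1:1) and (0:1).
M₁ = S₀ + S₁ = [[-6, -6, -6], [-12, -12, -12]] = (-6)·[1, 2][1, 1, 1]ᵀ and M₂ = S₁ = [[-6, 6, -9], [0, 0, 0]] = (-3)·[1, 0][2, -2, 3]ᵀ, so take a₁ = [1, 2], b₁ = [1, 1, 1], a₂ = [1, 0], b₂ = [2, -2, 3].
Each slice is an integer combination of E₁ = a₁b₁ᵀ and E₂ = a₂b₂ᵀ: S₀ = −6·E₁ + 3·E₂, S₁ = −3·E₂, S₂ = 6·E₁ + 9·E₂; reading off coefficients, c₁ = [-6, 0, 6] and c₂ = [3, -3, 9].
Hence T = [1, 2] ⊗ [1, 1, 1] ⊗ [-6, 0, 6] + [1, 0] ⊗ [2, -2, 3] ⊗ [3, -3, 9], so rank(T) ≤ 2.
These bounds meet, so rank(T) = 2.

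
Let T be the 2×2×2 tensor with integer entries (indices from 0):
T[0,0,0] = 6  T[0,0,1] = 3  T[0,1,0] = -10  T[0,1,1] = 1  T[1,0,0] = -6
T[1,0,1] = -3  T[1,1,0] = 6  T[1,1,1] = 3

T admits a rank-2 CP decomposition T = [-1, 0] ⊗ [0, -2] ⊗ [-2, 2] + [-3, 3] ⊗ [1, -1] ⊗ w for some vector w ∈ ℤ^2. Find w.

Subtract the known terms from T to get the rank-1 residual R = [-3, 3] ⊗ [1, -1] ⊗ w, so R[i,j,k] = a[i]·b[j]·w[k]. Pick indices with nonzero a[0]·b[0] = (-3)·(1) = -3. Only the fibre through (0,0,·) is needed: R[0,0,:] = T[0,0,:] − Σₗ aₗ[0]bₗ[0]cₗ = [6, 3] − (-1)·(0)·[-2, 2] = [6, 3]. Then w[k] = R[0,0,k] / -3 for each k, giving w = [6, 3] / -3 = [-2, -1].

w = [-2, -1]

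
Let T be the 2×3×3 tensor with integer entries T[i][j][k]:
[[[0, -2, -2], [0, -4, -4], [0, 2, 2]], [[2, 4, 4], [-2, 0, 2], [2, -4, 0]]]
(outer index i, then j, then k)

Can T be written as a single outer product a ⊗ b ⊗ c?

The mode-2 unfolding of T (rows indexed by j, columns by (i,k) = (0,0), (0,1), (0,2), (1,0), (1,1), (1,2)) is [[0, -2, -2, 2, 4, 4], [0, -4, -4, -2, 0, 2], [0, 2, 2, 2, -4, 0]].
There the 3×3 minor on rows j ∈ {0, 1, 2}, columns (i,k) ∈ {(0,1), (1,0), (1,1)} is det [[-2, 2, 4], [-4, -2, 0], [2, 2, -4]] = -64 ≠ 0, so this unfolding has rank ≥ 3; CP rank is at least every unfolding rank, so rank(T) ≥ 3.
In particular rank(T) ≥ 3 > 1, so T is not rank-1.

No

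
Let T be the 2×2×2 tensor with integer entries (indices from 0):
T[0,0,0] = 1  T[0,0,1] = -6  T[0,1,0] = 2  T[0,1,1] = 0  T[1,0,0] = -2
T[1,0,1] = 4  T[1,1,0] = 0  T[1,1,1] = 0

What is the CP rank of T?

Lower bound: in the mode-3 unfolding of T (rows indexed by k, columns by (i,j)) the 2×2 minor on rows k ∈ {0, 1}, columns (i,j) ∈ {(0,0), (0,1)} is det [[1, 2], [-6, 0]] = 12 ≠ 0, so that unfolding has rank ≥ 2 and hence rank(T) ≥ 2 (CP rank is at least every unfolding rank, though it can be larger).
Upper bound: with S_k = T[:,:,k], the two rank-1 terms a₁b₁ᵀ, a₂b₂ᵀ are the rank-1 members of the pencil x·S₀ + y·S₁.
det(x·S₀ + y·S₁) is 4·x² − 8·xy = 4·(x − 2·y)(x), vanishing at (x:y) = (2:1) and (0:1).
M₁ = 2·S₀ + S₁ = [[-4, 4], [0, 0]] = (-4)·[1, 0][1, -1]ᵀ and M₂ = S₁ = [[-6, 0], [4, 0]] = (-2)·[3, -2][1, 0]ᵀ, so take a₁ = [1, 0], b₁ = [1, -1], a₂ = [3, -2], b₂ = [1, 0].
Each slice is an integer combination of E₁ = a₁b₁ᵀ and E₂ = a₂b₂ᵀ: S₀ = −2·E₁ + E₂, S₁ = −2·E₂; reading off coefficients, c₁ = [-2, 0] and c₂ = [1, -2].
Hence T = [1, 0] ⊗ [1, -1] ⊗ [-2, 0] + [3, -2] ⊗ [1, 0] ⊗ [1, -2], so rank(T) ≤ 2.
These bounds meet, so rank(T) = 2.

2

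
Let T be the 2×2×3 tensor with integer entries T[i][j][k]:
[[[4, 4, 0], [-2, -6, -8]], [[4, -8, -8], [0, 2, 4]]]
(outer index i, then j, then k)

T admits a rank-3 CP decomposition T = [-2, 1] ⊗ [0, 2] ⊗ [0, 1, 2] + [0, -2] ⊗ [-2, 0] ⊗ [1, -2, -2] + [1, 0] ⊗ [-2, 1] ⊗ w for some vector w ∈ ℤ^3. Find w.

w = [-2, -2, 0]

Subtract the known terms from T to get the rank-1 residual R = [1, 0] ⊗ [-2, 1] ⊗ w, so R[i,j,k] = a[i]·b[j]·w[k]. Pick indices with nonzero a[0]·b[0] = (1)·(-2) = -2. Only the fibre through (0,0,·) is needed: R[0,0,:] = T[0,0,:] − Σₗ aₗ[0]bₗ[0]cₗ = [4, 4, 0] − (-2)·(0)·[0, 1, 2] − (0)·(-2)·[1, -2, -2] = [4, 4, 0]. Then w[k] = R[0,0,k] / -2 for each k, giving w = [4, 4, 0] / -2 = [-2, -2, 0].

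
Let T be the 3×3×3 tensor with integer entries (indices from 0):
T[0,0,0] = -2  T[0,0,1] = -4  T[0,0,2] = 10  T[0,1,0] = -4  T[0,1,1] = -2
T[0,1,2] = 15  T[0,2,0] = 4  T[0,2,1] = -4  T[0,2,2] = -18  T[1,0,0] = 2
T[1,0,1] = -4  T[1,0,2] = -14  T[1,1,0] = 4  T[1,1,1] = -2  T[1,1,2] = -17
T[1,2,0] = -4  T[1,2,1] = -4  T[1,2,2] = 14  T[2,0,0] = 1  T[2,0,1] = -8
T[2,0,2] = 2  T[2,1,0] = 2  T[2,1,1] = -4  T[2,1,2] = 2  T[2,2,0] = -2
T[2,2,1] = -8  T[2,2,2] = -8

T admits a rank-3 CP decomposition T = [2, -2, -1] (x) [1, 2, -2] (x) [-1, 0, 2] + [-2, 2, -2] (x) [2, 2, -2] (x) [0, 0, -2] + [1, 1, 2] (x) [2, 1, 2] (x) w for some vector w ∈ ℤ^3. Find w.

Subtract the known terms from T to get the rank-1 residual R = [1, 1, 2] (x) [2, 1, 2] (x) w, so R[i,j,k] = a[i]·b[j]·w[k]. Pick indices with nonzero a[0]·b[0] = (1)·(2) = 2. Only the fibre through (0,0,·) is needed: R[0,0,:] = T[0,0,:] − Σₗ aₗ[0]bₗ[0]cₗ = [-2, -4, 10] − (2)·(1)·[-1, 0, 2] − (-2)·(2)·[0, 0, -2] = [0, -4, -2]. Then w[k] = R[0,0,k] / 2 for each k, giving w = [0, -4, -2] / 2 = [0, -2, -1].

w = [0, -2, -1]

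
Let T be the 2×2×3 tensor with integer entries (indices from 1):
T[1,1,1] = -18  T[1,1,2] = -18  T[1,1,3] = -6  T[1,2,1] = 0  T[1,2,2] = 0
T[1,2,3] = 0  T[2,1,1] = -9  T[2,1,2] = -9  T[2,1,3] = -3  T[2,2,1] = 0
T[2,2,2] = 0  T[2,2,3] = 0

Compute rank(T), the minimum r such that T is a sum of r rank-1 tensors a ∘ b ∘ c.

Lower bound: T ≠ 0 (e.g. T[1,1,1] = -18), so rank(T) ≥ 1.
Upper bound: if T = a ∘ b ∘ c then every fibre of T is a multiple of the corresponding factor, so read the factors off the fibres through the nonzero entry T[1,1,1] = -18.
The mode-1 fibre T[:,1,1] = [-18, -9] gives a = [2, 1] (primitive direction); the mode-2 fibre T[1,:,1] = [-18, 0] gives b = [1, 0]; then c[k] = T[1,1,k] / (a[1]·b[1]) = [-18, -18, -6] / 2 = [-9, -9, -3].
Expanding [2, 1] ∘ [1, 0] ∘ [-9, -9, -3] reproduces all 12 entries of T, so T = [2, 1] ∘ [1, 0] ∘ [-9, -9, -3] and rank(T) ≤ 1.
These bounds meet, so rank(T) = 1.
Check entry T[2,1,1] = -9: (1)·(1)·(-9) = -9.

1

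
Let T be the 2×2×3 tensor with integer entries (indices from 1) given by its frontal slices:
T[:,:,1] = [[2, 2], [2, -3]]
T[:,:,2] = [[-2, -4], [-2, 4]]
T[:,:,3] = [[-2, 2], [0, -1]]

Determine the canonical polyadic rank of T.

Lower bound: in the mode-3 unfolding of T (rows indexed by k, columns by (i,j)) the 3×3 minor on rows k ∈ {1, 2, 3}, columns (i,j) ∈ {(1,1), (1,2), (2,1)} is det [[2, 2, 2], [-2, -4, -2], [-2, 2, 0]] = -8 ≠ 0, so that unfolding has rank ≥ 3 and hence rank(T) ≥ 3 (CP rank is at least every unfolding rank, though it can be larger).
Upper bound: T is a sum of 3 rank-1 terms, T = [0, 1] ⊗ [1, -1] ⊗ [2, -2, 0] + [1, 0] ⊗ [1, 0] ⊗ [2, -2, -2] + [2, -1] ⊗ [0, 1] ⊗ [1, -2, 1] (written with every a and b primitive with positive leading entry and the scale carried by c; CP decompositions are not unique, and this one is verified by expanding entrywise), so rank(T) ≤ 3.
These bounds meet, so rank(T) = 3.

3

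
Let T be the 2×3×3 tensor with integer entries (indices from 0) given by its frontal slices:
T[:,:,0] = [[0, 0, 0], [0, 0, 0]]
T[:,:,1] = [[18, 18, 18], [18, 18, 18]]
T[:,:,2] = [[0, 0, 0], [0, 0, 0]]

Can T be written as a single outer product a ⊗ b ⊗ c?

Yes

The mode-1 fibre T[:,0,1] = [18, 18] gives a = [1, 1] (primitive direction); the mode-2 fibre T[0,:,1] = [18, 18, 18] gives b = [1, 1, 1]; then c[k] = T[0,0,k] / (a[0]·b[0]) = [0, 18, 0] / 1 = [0, 18, 0].
Expanding [1, 1] ⊗ [1, 1, 1] ⊗ [0, 18, 0] reproduces all 18 entries of T, so T = [1, 1] ⊗ [1, 1, 1] ⊗ [0, 18, 0] and rank(T) ≤ 1.
Equivalently every frontal slice T[:,:,k] is c[k] times the rank-1 matrix [1, 1] ⊗ [1, 1, 1]. So T has rank 1 (it is nonzero).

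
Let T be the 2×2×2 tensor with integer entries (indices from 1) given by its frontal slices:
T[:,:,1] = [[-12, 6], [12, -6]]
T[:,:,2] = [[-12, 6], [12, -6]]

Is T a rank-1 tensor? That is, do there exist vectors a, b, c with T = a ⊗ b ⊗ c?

Yes

If T = a ⊗ b ⊗ c then every fibre of T is a multiple of the corresponding factor, so read the factors off the fibres through the nonzero entry T[1,1,1] = -12.
The mode-1 fibre T[:,1,1] = [-12, 12] gives a = (1, -1) (primitive direction); the mode-2 fibre T[1,:,1] = [-12, 6] gives b = (2, -1); then c[k] = T[1,1,k] / (a[1]·b[1]) = [-12, -12] / 2 = (-6, -6).
Expanding (1, -1) ⊗ (2, -1) ⊗ (-6, -6) reproduces all 8 entries of T, so T = (1, -1) ⊗ (2, -1) ⊗ (-6, -6) and rank(T) ≤ 1.
Equivalently every frontal slice T[:,:,k] is c[k] times the rank-1 matrix (1, -1) ⊗ (2, -1). So T has rank 1 (it is nonzero).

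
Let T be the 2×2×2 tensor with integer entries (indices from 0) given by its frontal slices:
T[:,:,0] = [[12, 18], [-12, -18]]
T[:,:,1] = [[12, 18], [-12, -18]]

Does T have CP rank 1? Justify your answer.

Yes

The mode-1 fibre T[:,0,0] = [12, -12] gives a = [1, -1] (primitive direction); the mode-2 fibre T[0,:,0] = [12, 18] gives b = [2, 3]; then c[k] = T[0,0,k] / (a[0]·b[0]) = [12, 12] / 2 = [6, 6].
Expanding [1, -1] ⊗ [2, 3] ⊗ [6, 6] reproduces all 8 entries of T, so T = [1, -1] ⊗ [2, 3] ⊗ [6, 6] and rank(T) ≤ 1.
Equivalently every frontal slice T[:,:,k] is c[k] times the rank-1 matrix [1, -1] ⊗ [2, 3]. So T has rank 1 (it is nonzero).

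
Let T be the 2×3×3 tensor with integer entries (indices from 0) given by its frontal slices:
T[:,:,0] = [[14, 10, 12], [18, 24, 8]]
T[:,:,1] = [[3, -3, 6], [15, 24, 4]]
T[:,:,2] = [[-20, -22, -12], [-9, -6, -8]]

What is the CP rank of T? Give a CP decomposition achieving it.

rank(T) = 2

Lower bound: the mode-1 unfolding of T (rows indexed by i, columns by (j,k) = (0,0), (0,1), (0,2), (1,0), (1,1), (1,2), (2,0), (2,1), (2,2)) is [[14, 3, -20, 10, -3, -22, 12, 6, -12], [18, 15, -9, 24, 24, -6, 8, 4, -8]].
There the 2×2 minor on rows i ∈ {0, 1}, columns (j,k) ∈ {(0,0), (0,1)} is det [[14, 3], [18, 15]] = 156 ≠ 0, so this unfolding has rank ≥ 2; CP rank is at least every unfolding rank, so rank(T) ≥ 2. (This is only a lower bound: in general the CP rank may exceed every unfolding rank, so we still need to exhibit 2 rank-1 terms summing to T.)
Upper bound — finding two terms. Write S_k = T[:,:,k] for the frontal slices: S₀ = [[14, 10, 12], [18, 24, 8]], S₁ = [[3, -3, 6], [15, 24, 4]], S₂ = [[-20, -22, -12], [-9, -6, -8]].
If T = a₁ ⊗ b₁ ⊗ c₁ + a₂ ⊗ b₂ ⊗ c₂ then each S_k = c₁[k]·a₁b₁ᵀ + c₂[k]·a₂b₂ᵀ. S₀ and S₁ are linearly independent, so a₁b₁ᵀ and a₂b₂ᵀ must span the same plane of matrices: they are the rank-1 matrices of the form x·S₀ + y·S₁.
The 2×2 minor of x·S₀ + y·S₁ on rows {0,1}, columns {0,1} is 156·x² + 312·xy + 117·y² = 39·(2·x + 3·y)(2·x + y), vanishing at (x:y) = (3:-2) and (1:-2).
M₁ = 3·S₀ − 2·S₁ = [[36, 36, 24], [24, 24, 16]] = 4·[3, 2][3, 3, 2]ᵀ and M₂ = S₀ − 2·S₁ = [[8, 16, 0], [-12, -24, 0]] = 4·[2, -3][1, 2, 0]ᵀ, so take a₁ = [3, 2], b₁ = [3, 3, 2], a₂ = [2, -3], b₂ = [1, 2, 0].
Each slice is an integer combination of E₁ = a₁b₁ᵀ and E₂ = a₂b₂ᵀ: S₀ = 2·E₁ − 2·E₂, S₁ = E₁ − 3·E₂, S₂ = −2·E₁ − E₂; reading off coefficients, c₁ = [2, 1, -2] and c₂ = [-2, -3, -1].
Hence T = [3, 2] ⊗ [3, 3, 2] ⊗ [2, 1, -2] + [2, -3] ⊗ [1, 2, 0] ⊗ [-2, -3, -1], so rank(T) ≤ 2.
These bounds meet, so rank(T) = 2.
Check entry T[1,2,0] = 8: (2)·(2)·(2) + (-3)·(0)·(-2) = 8.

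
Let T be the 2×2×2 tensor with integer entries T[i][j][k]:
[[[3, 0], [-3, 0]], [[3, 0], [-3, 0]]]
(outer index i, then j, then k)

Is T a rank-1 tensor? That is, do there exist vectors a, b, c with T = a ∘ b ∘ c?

Yes

If T = a ∘ b ∘ c then every fibre of T is a multiple of the corresponding factor, so read the factors off the fibres through the nonzero entry T[0,0,0] = 3.
The mode-1 fibre T[:,0,0] = [3, 3] gives a = [1, 1] (primitive direction); the mode-2 fibre T[0,:,0] = [3, -3] gives b = [1, -1]; then c[k] = T[0,0,k] / (a[0]·b[0]) = [3, 0] / 1 = [3, 0].
Expanding [1, 1] ∘ [1, -1] ∘ [3, 0] reproduces all 8 entries of T, so T = [1, 1] ∘ [1, -1] ∘ [3, 0] and rank(T) ≤ 1.
Equivalently every frontal slice T[:,:,k] is c[k] times the rank-1 matrix [1, 1] ∘ [1, -1]. So T has rank 1 (it is nonzero).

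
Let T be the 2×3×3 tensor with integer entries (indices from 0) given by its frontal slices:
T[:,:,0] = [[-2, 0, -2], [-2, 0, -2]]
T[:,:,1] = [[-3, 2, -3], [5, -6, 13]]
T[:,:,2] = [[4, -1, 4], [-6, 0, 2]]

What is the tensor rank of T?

3

Lower bound: the mode-3 unfolding of T (rows indexed by k, columns by (i,j) = (0,0), (0,1), (0,2), (1,0), (1,1), (1,2)) is [[-2, 0, -2, -2, 0, -2], [-3, 2, -3, 5, -6, 13], [4, -1, 4, -6, 0, 2]].
There the 3×3 minor on rows k ∈ {0, 1, 2}, columns (i,j) ∈ {(0,0), (0,1), (1,0)} is det [[-2, 0, -2], [-3, 2, 5], [4, -1, -6]] = 24 ≠ 0, so this unfolding has rank ≥ 3; CP rank is at least every unfolding rank, so rank(T) ≥ 3. (Unfolding ranks only ever bound the CP rank from below — rank(T) can be strictly larger than all of them — so the matching upper bound has to come from an explicit 3-term decomposition.)
Upper bound: T is a sum of 3 rank-1 terms, T = (0, 1) ⊗ (2, 1, -2) ⊗ (0, -2, -2) + (1, -2) ⊗ (2, -1, 2) ⊗ (0, -2, 1) + (1, 1) ⊗ (1, 0, 1) ⊗ (-2, 1, 2) (one valid choice — decompositions are not unique — normalised so each a, b is primitive with positive first nonzero entry; check it by expanding all entries), so rank(T) ≤ 3.
These bounds meet, so rank(T) = 3.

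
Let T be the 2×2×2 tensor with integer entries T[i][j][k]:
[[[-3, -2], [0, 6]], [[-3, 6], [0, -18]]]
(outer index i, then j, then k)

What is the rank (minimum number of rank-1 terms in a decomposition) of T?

Lower bound: the mode-1 unfolding of T (rows indexed by i, columns by (j,k) = (0,0), (0,1), (1,0), (1,1)) is [[-3, -2, 0, 6], [-3, 6, 0, -18]].
There the 2×2 minor on rows i ∈ {0, 1}, columns (j,k) ∈ {(0,0), (0,1)} is det [[-3, -2], [-3, 6]] = -24 ≠ 0, so this unfolding has rank ≥ 2; CP rank is at least every unfolding rank, so rank(T) ≥ 2. (Unfolding ranks only ever bound the CP rank from below — rank(T) can be strictly larger than all of them — so the matching upper bound has to come from an explicit 2-term decomposition.)
Upper bound — finding two terms. Write S_k = T[:,:,k] for the frontal slices: S₀ = [[-3, 0], [-3, 0]], S₁ = [[-2, 6], [6, -18]].
If T = a₁ ⊗ b₁ ⊗ c₁ + a₂ ⊗ b₂ ⊗ c₂ then each S_k = c₁[k]·a₁b₁ᵀ + c₂[k]·a₂b₂ᵀ. S₀ and S₁ are linearly independent, so a₁b₁ᵀ and a₂b₂ᵀ must span the same plane of matrices: they are the rank-1 matrices of the form x·S₀ + y·S₁.
det(x·S₀ + y·S₁) is 72·xy = 72·(y)(x), vanishing at (x:y) = (1:0) and (0:1).
M₁ = S₀ = [[-3, 0], [-3, 0]] = (-3)·(1, 1)(1, 0)ᵀ and M₂ = S₁ = [[-2, 6], [6, -18]] = (-2)·(1, -3)(1, -3)ᵀ, so take a₁ = (1, 1), b₁ = (1, 0), a₂ = (1, -3), b₂ = (1, -3).
Each slice is an integer combination of E₁ = a₁b₁ᵀ and E₂ = a₂b₂ᵀ: S₀ = −3·E₁, S₁ = −2·E₂; reading off coefficients, c₁ = (-3, 0) and c₂ = (0, -2).
Hence T = (1, 1) ⊗ (1, 0) ⊗ (-3, 0) + (1, -3) ⊗ (1, -3) ⊗ (0, -2), so rank(T) ≤ 2.
These bounds meet, so rank(T) = 2.

2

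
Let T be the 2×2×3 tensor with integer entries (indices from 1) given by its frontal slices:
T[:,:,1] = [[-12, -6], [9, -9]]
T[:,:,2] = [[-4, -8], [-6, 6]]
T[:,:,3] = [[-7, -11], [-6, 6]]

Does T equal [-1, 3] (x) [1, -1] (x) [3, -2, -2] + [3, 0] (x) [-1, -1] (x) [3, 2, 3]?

Reconstruct entrywise from the claimed factors. For example, T[1,1,1] = -12 and Σₗ aₗ[1]bₗ[1]cₗ[1] = (-1)·(1)·(3) + (3)·(-1)·(3) = -12; checking all 12 entries, every one matches. The claim holds.

Yes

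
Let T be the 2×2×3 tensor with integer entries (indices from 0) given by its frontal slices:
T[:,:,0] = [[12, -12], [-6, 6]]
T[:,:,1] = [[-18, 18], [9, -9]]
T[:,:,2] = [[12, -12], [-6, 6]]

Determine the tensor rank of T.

1

Lower bound: T ≠ 0 (e.g. T[0,0,0] = 12), so rank(T) ≥ 1.
Upper bound: if T = a ⊗ b ⊗ c then every fibre of T is a multiple of the corresponding factor, so read the factors off the fibres through the nonzero entry T[0,0,0] = 12.
The mode-1 fibre T[:,0,0] = [12, -6] gives a = [2, -1] (primitive direction); the mode-2 fibre T[0,:,0] = [12, -12] gives b = [1, -1]; then c[k] = T[0,0,k] / (a[0]·b[0]) = [12, -18, 12] / 2 = [6, -9, 6].
Expanding [2, -1] ⊗ [1, -1] ⊗ [6, -9, 6] reproduces all 12 entries of T, so T = [2, -1] ⊗ [1, -1] ⊗ [6, -9, 6] and rank(T) ≤ 1.
These bounds meet, so rank(T) = 1.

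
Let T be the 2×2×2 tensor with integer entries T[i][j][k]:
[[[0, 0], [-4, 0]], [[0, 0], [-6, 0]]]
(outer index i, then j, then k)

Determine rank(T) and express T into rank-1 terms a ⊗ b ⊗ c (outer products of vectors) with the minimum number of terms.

Lower bound: T ≠ 0 (e.g. T[0,1,0] = -4), so rank(T) ≥ 1.
Upper bound: if T = a ⊗ b ⊗ c then every fibre of T is a multiple of the corresponding factor, so read the factors off the fibres through the nonzero entry T[0,1,0] = -4.
The mode-1 fibre T[:,1,0] = [-4, -6] gives a = [2, 3] (primitive direction); the mode-2 fibre T[0,:,0] = [0, -4] gives b = [0, 1]; then c[k] = T[0,1,k] / (a[0]·b[1]) = [-4, 0] / 2 = [-2, 0].
Expanding [2, 3] ⊗ [0, 1] ⊗ [-2, 0] reproduces all 8 entries of T, so T = [2, 3] ⊗ [0, 1] ⊗ [-2, 0] and rank(T) ≤ 1.
These bounds meet, so rank(T) = 1.
Check entry T[1,1,0] = -6: (3)·(1)·(-2) = -6.

rank(T) = 1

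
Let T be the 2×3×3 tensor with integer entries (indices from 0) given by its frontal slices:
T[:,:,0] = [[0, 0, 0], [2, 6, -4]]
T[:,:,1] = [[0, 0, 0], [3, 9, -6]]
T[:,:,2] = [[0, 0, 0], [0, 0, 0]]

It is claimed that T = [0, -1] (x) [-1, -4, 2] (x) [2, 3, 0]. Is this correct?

No

Reconstruct entry (1,1,0) from the claimed factors: Σₗ aₗ[1]bₗ[1]cₗ[0] = (-1)·(-4)·(2) = 8, but T[1,1,0] = 6. The claim is false.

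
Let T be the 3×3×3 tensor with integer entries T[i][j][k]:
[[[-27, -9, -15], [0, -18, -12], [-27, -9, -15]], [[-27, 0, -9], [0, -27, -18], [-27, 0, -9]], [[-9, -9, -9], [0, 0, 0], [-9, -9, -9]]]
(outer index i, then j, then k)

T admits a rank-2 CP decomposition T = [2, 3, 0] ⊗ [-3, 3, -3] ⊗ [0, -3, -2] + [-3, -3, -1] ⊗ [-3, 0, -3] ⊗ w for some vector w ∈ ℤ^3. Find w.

w = [-3, -3, -3]

Subtract the known terms from T to get the rank-1 residual R = [-3, -3, -1] ⊗ [-3, 0, -3] ⊗ w, so R[i,j,k] = a[i]·b[j]·w[k]. Pick indices with nonzero a[0]·b[0] = (-3)·(-3) = 9. Only the fibre through (0,0,·) is needed: R[0,0,:] = T[0,0,:] − Σₗ aₗ[0]bₗ[0]cₗ = [-27, -9, -15] − (2)·(-3)·[0, -3, -2] = [-27, -27, -27]. Then w[k] = R[0,0,k] / 9 for each k, giving w = [-27, -27, -27] / 9 = [-3, -3, -3].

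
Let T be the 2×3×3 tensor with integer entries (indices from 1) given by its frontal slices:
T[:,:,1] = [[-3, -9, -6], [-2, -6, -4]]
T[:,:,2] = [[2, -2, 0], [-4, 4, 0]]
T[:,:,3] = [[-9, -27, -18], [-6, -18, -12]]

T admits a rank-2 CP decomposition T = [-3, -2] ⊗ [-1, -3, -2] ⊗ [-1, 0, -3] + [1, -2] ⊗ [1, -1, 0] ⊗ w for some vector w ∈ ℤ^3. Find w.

Subtract the known terms from T to get the rank-1 residual R = [1, -2] ⊗ [1, -1, 0] ⊗ w, so R[i,j,k] = a[i]·b[j]·w[k]. Pick indices with nonzero a[1]·b[1] = (1)·(1) = 1. Only the fibre through (1,1,·) is needed: R[1,1,:] = T[1,1,:] − Σₗ aₗ[1]bₗ[1]cₗ = [-3, 2, -9] − (-3)·(-1)·[-1, 0, -3] = [0, 2, 0]. Then w[k] = R[1,1,k] / 1 for each k, giving w = [0, 2, 0] / 1 = [0, 2, 0].

w = [0, 2, 0]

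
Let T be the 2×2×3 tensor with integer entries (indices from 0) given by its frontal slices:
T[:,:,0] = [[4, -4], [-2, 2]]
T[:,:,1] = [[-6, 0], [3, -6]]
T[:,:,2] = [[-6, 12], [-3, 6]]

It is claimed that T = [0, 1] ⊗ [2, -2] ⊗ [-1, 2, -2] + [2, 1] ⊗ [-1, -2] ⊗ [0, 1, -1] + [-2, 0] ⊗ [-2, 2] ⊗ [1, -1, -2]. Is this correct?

Yes

Reconstruct entrywise from the claimed factors. For example, T[0,0,1] = -6 and Σₗ aₗ[0]bₗ[0]cₗ[1] = (0)·(2)·(2) + (2)·(-1)·(1) + (-2)·(-2)·(-1) = -6; checking all 12 entries, every one matches. The claim holds.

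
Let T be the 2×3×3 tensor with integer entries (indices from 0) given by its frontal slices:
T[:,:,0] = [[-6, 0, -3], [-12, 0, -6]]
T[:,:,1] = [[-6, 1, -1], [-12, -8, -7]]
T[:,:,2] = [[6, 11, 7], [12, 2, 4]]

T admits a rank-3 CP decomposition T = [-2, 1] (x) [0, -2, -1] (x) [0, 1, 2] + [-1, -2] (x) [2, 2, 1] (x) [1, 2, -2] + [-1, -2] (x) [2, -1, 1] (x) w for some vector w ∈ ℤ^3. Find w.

w = [2, 1, -1]

Subtract the known terms from T to get the rank-1 residual R = [-1, -2] (x) [2, -1, 1] (x) w, so R[i,j,k] = a[i]·b[j]·w[k]. Pick indices with nonzero a[0]·b[0] = (-1)·(2) = -2. Only the fibre through (0,0,·) is needed: R[0,0,:] = T[0,0,:] − Σₗ aₗ[0]bₗ[0]cₗ = [-6, -6, 6] − (-2)·(0)·[0, 1, 2] − (-1)·(2)·[1, 2, -2] = [-4, -2, 2]. Then w[k] = R[0,0,k] / -2 for each k, giving w = [-4, -2, 2] / -2 = [2, 1, -1].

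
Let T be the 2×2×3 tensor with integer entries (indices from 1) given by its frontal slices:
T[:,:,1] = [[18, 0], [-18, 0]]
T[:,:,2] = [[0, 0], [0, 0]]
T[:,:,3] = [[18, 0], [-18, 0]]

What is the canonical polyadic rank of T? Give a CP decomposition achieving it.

rank(T) = 1

Lower bound: T ≠ 0 (e.g. T[1,1,1] = 18), so rank(T) ≥ 1.
Upper bound: the mode-1 fibre T[:,1,1] = [18, -18] gives a = [1, -1] (primitive direction); the mode-2 fibre T[1,:,1] = [18, 0] gives b = [1, 0]; then c[k] = T[1,1,k] / (a[1]·b[1]) = [18, 0, 18] / 1 = [18, 0, 18].
Expanding [1, -1] (x) [1, 0] (x) [18, 0, 18] reproduces all 12 entries of T, so T = [1, -1] (x) [1, 0] (x) [18, 0, 18] and rank(T) ≤ 1.
These bounds meet, so rank(T) = 1.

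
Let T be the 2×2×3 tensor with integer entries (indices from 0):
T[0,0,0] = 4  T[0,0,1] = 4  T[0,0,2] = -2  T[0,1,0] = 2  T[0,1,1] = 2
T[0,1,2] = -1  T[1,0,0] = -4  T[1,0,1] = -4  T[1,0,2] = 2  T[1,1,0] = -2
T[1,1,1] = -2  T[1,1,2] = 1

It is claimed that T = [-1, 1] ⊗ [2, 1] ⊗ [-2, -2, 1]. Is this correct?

Reconstruct entrywise from the claimed factors. For example, T[0,1,2] = -1 and Σₗ aₗ[0]bₗ[1]cₗ[2] = (-1)·(1)·(1) = -1; checking all 12 entries, every one matches. The claim holds.

Yes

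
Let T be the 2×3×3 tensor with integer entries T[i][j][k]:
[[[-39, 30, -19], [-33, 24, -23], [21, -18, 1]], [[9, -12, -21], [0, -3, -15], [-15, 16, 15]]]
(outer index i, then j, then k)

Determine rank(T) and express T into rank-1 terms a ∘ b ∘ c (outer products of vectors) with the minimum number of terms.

rank(T) = 2

Lower bound: the mode-2 unfolding of T (rows indexed by j, columns by (i,k) = (0,0), (0,1), (0,2), (1,0), (1,1), (1,2)) is [[-39, 30, -19, 9, -12, -21], [-33, 24, -23, 0, -3, -15], [21, -18, 1, -15, 16, 15]].
There the 2×2 minor on rows j ∈ {0, 1}, columns (i,k) ∈ {(0,0), (0,1)} is det [[-39, 30], [-33, 24]] = 54 ≠ 0, so this unfolding has rank ≥ 2; CP rank is at least every unfolding rank, so rank(T) ≥ 2. (Unfolding ranks only ever bound the CP rank from below — rank(T) can be strictly larger than all of them — so the matching upper bound has to come from an explicit 2-term decomposition.)
Upper bound — finding two terms. Write S_k = T[:,:,k] for the frontal slices: S₀ = [[-39, -33, 21], [9, 0, -15]], S₁ = [[30, 24, -18], [-12, -3, 16]], S₂ = [[-19, -23, 1], [-21, -15, 15]].
If T = a₁ ∘ b₁ ∘ c₁ + a₂ ∘ b₂ ∘ c₂ then each S_k = c₁[k]·a₁b₁ᵀ + c₂[k]·a₂b₂ᵀ. S₀ and S₁ are linearly independent, so a₁b₁ᵀ and a₂b₂ᵀ must span the same plane of matrices: they are the rank-1 matrices of the form x·S₀ + y·S₁.
The 2×2 minor of x·S₀ + y·S₁ on rows {0,1}, columns {0,1} is 297·x² − 495·xy + 198·y² = 99·(3·x − 2·y)(x − y), vanishing at (x:y) = (2:3) and (1:1).
M₁ = 2·S₀ + 3·S₁ = [[12, 6, -12], [-18, -9, 18]] = 3·[2, -3][2, 1, -2]ᵀ and M₂ = S₀ + S₁ = [[-9, -9, 3], [-3, -3, 1]] = −[3, 1][3, 3, -1]ᵀ, so take a₁ = [2, -3], b₁ = [2, 1, -2], a₂ = [3, 1], b₂ = [3, 3, -1].
Each slice is an integer combination of E₁ = a₁b₁ᵀ and E₂ = a₂b₂ᵀ: S₀ = −3·E₁ − 3·E₂, S₁ = 3·E₁ + 2·E₂, S₂ = 2·E₁ − 3·E₂; reading off coefficients, c₁ = [-3, 3, 2] and c₂ = [-3, 2, -3].
Hence T = [2, -3] ∘ [2, 1, -2] ∘ [-3, 3, 2] + [3, 1] ∘ [3, 3, -1] ∘ [-3, 2, -3], so rank(T) ≤ 2.
These bounds meet, so rank(T) = 2.
Check entry T[0,1,2] = -23: (2)·(1)·(2) + (3)·(3)·(-3) = -23.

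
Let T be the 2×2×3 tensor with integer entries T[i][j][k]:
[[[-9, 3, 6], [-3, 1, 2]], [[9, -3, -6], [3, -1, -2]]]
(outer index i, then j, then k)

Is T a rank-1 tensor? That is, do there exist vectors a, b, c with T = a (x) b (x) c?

If T = a (x) b (x) c then every fibre of T is a multiple of the corresponding factor, so read the factors off the fibres through the nonzero entry T[0,0,0] = -9.
The mode-1 fibre T[:,0,0] = [-9, 9] gives a = [1, -1] (primitive direction); the mode-2 fibre T[0,:,0] = [-9, -3] gives b = [3, 1]; then c[k] = T[0,0,k] / (a[0]·b[0]) = [-9, 3, 6] / 3 = [-3, 1, 2].
Expanding [1, -1] (x) [3, 1] (x) [-3, 1, 2] reproduces all 12 entries of T, so T = [1, -1] (x) [3, 1] (x) [-3, 1, 2] and rank(T) ≤ 1.
Equivalently every frontal slice T[:,:,k] is c[k] times the rank-1 matrix [1, -1] (x) [3, 1]. So T has rank 1 (it is nonzero).

Yes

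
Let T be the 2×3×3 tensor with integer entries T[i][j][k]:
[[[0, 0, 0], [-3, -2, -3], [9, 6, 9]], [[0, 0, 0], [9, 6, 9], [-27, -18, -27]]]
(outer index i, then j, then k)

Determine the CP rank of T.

1

Lower bound: T ≠ 0 (e.g. T[0,1,0] = -3), so rank(T) ≥ 1.
Upper bound: if T = a ⊗ b ⊗ c then every fibre of T is a multiple of the corresponding factor, so read the factors off the fibres through the nonzero entry T[0,1,0] = -3.
The mode-1 fibre T[:,1,0] = [-3, 9] gives a = [1, -3] (primitive direction); the mode-2 fibre T[0,:,0] = [0, -3, 9] gives b = [0, 1, -3]; then c[k] = T[0,1,k] / (a[0]·b[1]) = [-3, -2, -3] / 1 = [-3, -2, -3].
Expanding [1, -3] ⊗ [0, 1, -3] ⊗ [-3, -2, -3] reproduces all 18 entries of T, so T = [1, -3] ⊗ [0, 1, -3] ⊗ [-3, -2, -3] and rank(T) ≤ 1.
These bounds meet, so rank(T) = 1.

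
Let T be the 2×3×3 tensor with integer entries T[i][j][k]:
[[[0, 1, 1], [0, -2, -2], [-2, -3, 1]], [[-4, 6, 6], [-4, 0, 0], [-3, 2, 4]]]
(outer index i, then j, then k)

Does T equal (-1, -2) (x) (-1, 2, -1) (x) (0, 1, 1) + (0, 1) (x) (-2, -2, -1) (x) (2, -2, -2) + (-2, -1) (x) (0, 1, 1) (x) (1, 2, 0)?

Reconstruct entry (0,1,0) from the claimed factors: Σₗ aₗ[0]bₗ[1]cₗ[0] = (-1)·(2)·(0) + (0)·(-2)·(2) + (-2)·(1)·(1) = -2, but T[0,1,0] = 0. The claim is false.

No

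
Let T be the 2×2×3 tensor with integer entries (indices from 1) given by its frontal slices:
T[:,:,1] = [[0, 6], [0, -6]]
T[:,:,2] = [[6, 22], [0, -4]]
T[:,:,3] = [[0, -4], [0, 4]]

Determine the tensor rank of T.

2

Lower bound: the mode-2 unfolding of T (rows indexed by j, columns by (i,k) = (1,1), (1,2), (1,3), (2,1), (2,2), (2,3)) is [[0, 6, 0, 0, 0, 0], [6, 22, -4, -6, -4, 4]].
There the 2×2 minor on rows j ∈ {1, 2}, columns (i,k) ∈ {(1,1), (1,2)} is det [[0, 6], [6, 22]] = -36 ≠ 0, so this unfolding has rank ≥ 2; CP rank is at least every unfolding rank, so rank(T) ≥ 2. (This is only a lower bound: in general the CP rank may exceed every unfolding rank, so we still need to exhibit 2 rank-1 terms summing to T.)
Upper bound — finding two terms. Write S_k = T[:,:,k] for the frontal slices: S₁ = [[0, 6], [0, -6]], S₂ = [[6, 22], [0, -4]], S₃ = [[0, -4], [0, 4]].
If T = a₁ ⊗ b₁ ⊗ c₁ + a₂ ⊗ b₂ ⊗ c₂ then each S_k = c₁[k]·a₁b₁ᵀ + c₂[k]·a₂b₂ᵀ. S₁ and S₂ are linearly independent, so a₁b₁ᵀ and a₂b₂ᵀ must span the same plane of matrices: they are the rank-1 matrices of the form x·S₁ + y·S₂.
det(x·S₁ + y·S₂) is −36·xy − 24·y² = (-12)·(3·x + 2·y)(y), vanishing at (x:y) = (2:-3) and (1:0).
M₁ = 2·S₁ − 3·S₂ = [[-18, -54], [0, 0]] = (-18)·[1, 0][1, 3]ᵀ and M₂ = S₁ = [[0, 6], [0, -6]] = 6·[1, -1][0, 1]ᵀ, so take a₁ = [1, 0], b₁ = [1, 3], a₂ = [1, -1], b₂ = [0, 1].
Each slice is an integer combination of E₁ = a₁b₁ᵀ and E₂ = a₂b₂ᵀ: S₁ = 6·E₂, S₂ = 6·E₁ + 4·E₂, S₃ = −4·E₂; reading off coefficients, c₁ = [0, 6, 0] and c₂ = [6, 4, -4].
Hence T = [1, 0] ⊗ [1, 3] ⊗ [0, 6, 0] + [1, -1] ⊗ [0, 1] ⊗ [6, 4, -4], so rank(T) ≤ 2.
These bounds meet, so rank(T) = 2.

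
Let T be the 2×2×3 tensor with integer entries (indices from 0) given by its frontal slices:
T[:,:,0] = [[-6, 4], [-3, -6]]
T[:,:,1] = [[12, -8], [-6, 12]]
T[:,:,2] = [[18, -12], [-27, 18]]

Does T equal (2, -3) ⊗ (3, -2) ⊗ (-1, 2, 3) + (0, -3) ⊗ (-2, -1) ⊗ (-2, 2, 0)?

Reconstruct entry (1,1,0) from the claimed factors: Σₗ aₗ[1]bₗ[1]cₗ[0] = (-3)·(-2)·(-1) + (-3)·(-1)·(-2) = -12, but T[1,1,0] = -6. The claim is false.

No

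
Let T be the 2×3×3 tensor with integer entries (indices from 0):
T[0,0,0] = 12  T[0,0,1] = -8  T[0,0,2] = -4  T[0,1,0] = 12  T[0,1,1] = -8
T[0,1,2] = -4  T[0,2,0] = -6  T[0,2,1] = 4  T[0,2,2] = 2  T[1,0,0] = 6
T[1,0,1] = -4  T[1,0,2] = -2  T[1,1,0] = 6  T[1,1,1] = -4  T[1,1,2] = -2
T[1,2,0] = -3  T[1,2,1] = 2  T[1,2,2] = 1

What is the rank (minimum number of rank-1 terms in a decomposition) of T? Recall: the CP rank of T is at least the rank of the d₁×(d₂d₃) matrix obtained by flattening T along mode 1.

1

Lower bound: T ≠ 0 (e.g. T[0,0,0] = 12), so rank(T) ≥ 1.
Upper bound: if T = a ⊗ b ⊗ c then every fibre of T is a multiple of the corresponding factor, so read the factors off the fibres through the nonzero entry T[0,0,0] = 12.
The mode-1 fibre T[:,0,0] = [12, 6] gives a = [2, 1] (primitive direction); the mode-2 fibre T[0,:,0] = [12, 12, -6] gives b = [2, 2, -1]; then c[k] = T[0,0,k] / (a[0]·b[0]) = [12, -8, -4] / 4 = [3, -2, -1].
Expanding [2, 1] ⊗ [2, 2, -1] ⊗ [3, -2, -1] reproduces all 18 entries of T, so T = [2, 1] ⊗ [2, 2, -1] ⊗ [3, -2, -1] and rank(T) ≤ 1.
These bounds meet, so rank(T) = 1.
Check entry T[0,2,0] = -6: (2)·(-1)·(3) = -6.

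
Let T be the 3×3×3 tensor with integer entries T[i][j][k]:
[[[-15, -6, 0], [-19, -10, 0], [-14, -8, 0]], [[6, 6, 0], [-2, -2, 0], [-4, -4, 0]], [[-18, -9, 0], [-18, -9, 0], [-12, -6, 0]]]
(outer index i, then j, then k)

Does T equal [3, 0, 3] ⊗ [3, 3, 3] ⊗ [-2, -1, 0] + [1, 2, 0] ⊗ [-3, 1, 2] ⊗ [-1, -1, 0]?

No

Reconstruct entry (0,2,0) from the claimed factors: Σₗ aₗ[0]bₗ[2]cₗ[0] = (3)·(3)·(-2) + (1)·(2)·(-1) = -20, but T[0,2,0] = -14. The claim is false.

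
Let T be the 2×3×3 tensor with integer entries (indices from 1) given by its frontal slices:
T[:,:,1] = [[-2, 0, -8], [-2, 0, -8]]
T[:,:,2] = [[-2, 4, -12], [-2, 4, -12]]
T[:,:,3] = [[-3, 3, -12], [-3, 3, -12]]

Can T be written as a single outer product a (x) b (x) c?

The mode-2 unfolding of T (rows indexed by j, columns by (i,k) = (1,1), (1,2), (1,3), (2,1), (2,2), (2,3)) is [[-2, -2, -3, -2, -2, -3], [0, 4, 3, 0, 4, 3], [-8, -12, -12, -8, -12, -12]].
There the 3×3 minor on rows j ∈ {1, 2, 3}, columns (i,k) ∈ {(1,1), (1,2), (1,3)} is det [[-2, -2, -3], [0, 4, 3], [-8, -12, -12]] = -24 ≠ 0, so this unfolding has rank ≥ 3; CP rank is at least every unfolding rank, so rank(T) ≥ 3.
In particular rank(T) ≥ 3 > 1, so T is not rank-1.

No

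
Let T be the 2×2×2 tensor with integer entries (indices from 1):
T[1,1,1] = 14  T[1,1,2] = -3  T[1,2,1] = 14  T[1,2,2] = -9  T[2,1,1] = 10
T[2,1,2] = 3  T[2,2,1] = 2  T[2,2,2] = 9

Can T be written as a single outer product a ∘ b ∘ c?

The mode-2 unfolding of T (rows indexed by j, columns by (i,k) = (1,1), (1,2), (2,1), (2,2)) is [[14, -3, 10, 3], [14, -9, 2, 9]].
There the 2×2 minor on rows j ∈ {1, 2}, columns (i,k) ∈ {(1,1), (1,2)} is det [[14, -3], [14, -9]] = -84 ≠ 0, so this unfolding has rank ≥ 2; CP rank is at least every unfolding rank, so rank(T) ≥ 2.
In particular rank(T) ≥ 2 > 1, so T is not rank-1.

No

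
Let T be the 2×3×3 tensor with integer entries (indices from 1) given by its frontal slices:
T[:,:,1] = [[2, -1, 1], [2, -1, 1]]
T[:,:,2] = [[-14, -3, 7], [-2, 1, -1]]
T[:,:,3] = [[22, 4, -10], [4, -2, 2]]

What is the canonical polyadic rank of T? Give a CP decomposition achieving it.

rank(T) = 2

Lower bound: in the mode-3 unfolding of T (rows indexed by k, columns by (i,j)) the 2×2 minor on rows k ∈ {1, 2}, columns (i,j) ∈ {(1,1), (1,2)} is det [[2, -1], [-14, -3]] = -20 ≠ 0, so that unfolding has rank ≥ 2 and hence rank(T) ≥ 2 (CP rank is at least every unfolding rank, though it can be larger).
Upper bound: with S_k = T[:,:,k], the two rank-1 terms a₁b₁ᵀ, a₂b₂ᵀ are the rank-1 members of the pencil x·S₁ + y·S₂.
The 2×2 minor of x·S₁ + y·S₂ on rows {1,2}, columns {1,2} is 20·xy − 20·y² = 20·(x − y)(y), vanishing at (x:y) = (1:1) and (1:0).
M₁ = S₁ + S₂ = [[-12, -4, 8], [0, 0, 0]] = (-4)·[1, 0][3, 1, -2]ᵀ and M₂ = S₁ = [[2, -1, 1], [2, -1, 1]] = [1, 1][2, -1, 1]ᵀ, so take a₁ = [1, 0], b₁ = [3, 1, -2], a₂ = [1, 1], b₂ = [2, -1, 1].
Each slice is an integer combination of E₁ = a₁b₁ᵀ and E₂ = a₂b₂ᵀ: S₁ = E₂, S₂ = −4·E₁ − E₂, S₃ = 6·E₁ + 2·E₂; reading off coefficients, c₁ = [0, -4, 6] and c₂ = [1, -1, 2].
Hence T = [1, 0] ⊗ [3, 1, -2] ⊗ [0, -4, 6] + [1, 1] ⊗ [2, -1, 1] ⊗ [1, -1, 2], so rank(T) ≤ 2.
These bounds meet, so rank(T) = 2.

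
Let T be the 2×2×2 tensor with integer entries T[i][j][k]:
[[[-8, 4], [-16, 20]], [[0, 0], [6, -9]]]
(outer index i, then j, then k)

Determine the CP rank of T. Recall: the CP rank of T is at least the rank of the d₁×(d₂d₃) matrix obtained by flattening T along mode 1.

Lower bound: in the mode-3 unfolding of T (rows indexed by k, columns by (i,j)) the 2×2 minor on rows k ∈ {0, 1}, columns (i,j) ∈ {(0,0), (0,1)} is det [[-8, -16], [4, 20]] = -96 ≠ 0, so that unfolding has rank ≥ 2 and hence rank(T) ≥ 2 (CP rank is at least every unfolding rank, though it can be larger).
Upper bound: with S_k = T[:,:,k], the two rank-1 terms a₁b₁ᵀ, a₂b₂ᵀ are the rank-1 members of the pencil x·S₀ + y·S₁.
det(x·S₀ + y·S₁) is −48·x² + 96·xy − 36·y² = (-12)·(2·x − 3·y)(2·x − y), vanishing at (x:y) = (3:2) and (1:2).
M₁ = 3·S₀ + 2·S₁ = [[-16, -8], [0, 0]] = (-8)·[1, 0][2, 1]ᵀ and M₂ = S₀ + 2·S₁ = [[0, 24], [0, -12]] = 12·[2, -1][0, 1]ᵀ, so take a₁ = [1, 0], b₁ = [2, 1], a₂ = [2, -1], b₂ = [0, 1].
Each slice is an integer combination of E₁ = a₁b₁ᵀ and E₂ = a₂b₂ᵀ: S₀ = −4·E₁ − 6·E₂, S₁ = 2·E₁ + 9·E₂; reading off coefficients, c₁ = [-4, 2] and c₂ = [-6, 9].
Hence T = [1, 0] ⊗ [2, 1] ⊗ [-4, 2] + [2, -1] ⊗ [0, 1] ⊗ [-6, 9], so rank(T) ≤ 2.
These bounds meet, so rank(T) = 2.

2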